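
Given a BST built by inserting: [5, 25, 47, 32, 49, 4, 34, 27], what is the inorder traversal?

Tree insertion order: [5, 25, 47, 32, 49, 4, 34, 27]
Tree (level-order array): [5, 4, 25, None, None, None, 47, 32, 49, 27, 34]
Inorder traversal: [4, 5, 25, 27, 32, 34, 47, 49]


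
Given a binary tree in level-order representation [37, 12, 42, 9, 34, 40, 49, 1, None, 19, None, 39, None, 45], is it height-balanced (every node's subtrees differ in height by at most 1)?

Tree (level-order array): [37, 12, 42, 9, 34, 40, 49, 1, None, 19, None, 39, None, 45]
Definition: a tree is height-balanced if, at every node, |h(left) - h(right)| <= 1 (empty subtree has height -1).
Bottom-up per-node check:
  node 1: h_left=-1, h_right=-1, diff=0 [OK], height=0
  node 9: h_left=0, h_right=-1, diff=1 [OK], height=1
  node 19: h_left=-1, h_right=-1, diff=0 [OK], height=0
  node 34: h_left=0, h_right=-1, diff=1 [OK], height=1
  node 12: h_left=1, h_right=1, diff=0 [OK], height=2
  node 39: h_left=-1, h_right=-1, diff=0 [OK], height=0
  node 40: h_left=0, h_right=-1, diff=1 [OK], height=1
  node 45: h_left=-1, h_right=-1, diff=0 [OK], height=0
  node 49: h_left=0, h_right=-1, diff=1 [OK], height=1
  node 42: h_left=1, h_right=1, diff=0 [OK], height=2
  node 37: h_left=2, h_right=2, diff=0 [OK], height=3
All nodes satisfy the balance condition.
Result: Balanced


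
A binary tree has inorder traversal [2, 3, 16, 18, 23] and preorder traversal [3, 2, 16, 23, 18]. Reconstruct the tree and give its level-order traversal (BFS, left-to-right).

Inorder:  [2, 3, 16, 18, 23]
Preorder: [3, 2, 16, 23, 18]
Algorithm: preorder visits root first, so consume preorder in order;
for each root, split the current inorder slice at that value into
left-subtree inorder and right-subtree inorder, then recurse.
Recursive splits:
  root=3; inorder splits into left=[2], right=[16, 18, 23]
  root=2; inorder splits into left=[], right=[]
  root=16; inorder splits into left=[], right=[18, 23]
  root=23; inorder splits into left=[18], right=[]
  root=18; inorder splits into left=[], right=[]
Reconstructed level-order: [3, 2, 16, 23, 18]


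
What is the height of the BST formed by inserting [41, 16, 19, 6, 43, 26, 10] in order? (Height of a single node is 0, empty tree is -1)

Insertion order: [41, 16, 19, 6, 43, 26, 10]
Tree (level-order array): [41, 16, 43, 6, 19, None, None, None, 10, None, 26]
Compute height bottom-up (empty subtree = -1):
  height(10) = 1 + max(-1, -1) = 0
  height(6) = 1 + max(-1, 0) = 1
  height(26) = 1 + max(-1, -1) = 0
  height(19) = 1 + max(-1, 0) = 1
  height(16) = 1 + max(1, 1) = 2
  height(43) = 1 + max(-1, -1) = 0
  height(41) = 1 + max(2, 0) = 3
Height = 3


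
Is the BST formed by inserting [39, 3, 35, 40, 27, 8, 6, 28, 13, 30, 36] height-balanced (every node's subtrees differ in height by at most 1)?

Tree (level-order array): [39, 3, 40, None, 35, None, None, 27, 36, 8, 28, None, None, 6, 13, None, 30]
Definition: a tree is height-balanced if, at every node, |h(left) - h(right)| <= 1 (empty subtree has height -1).
Bottom-up per-node check:
  node 6: h_left=-1, h_right=-1, diff=0 [OK], height=0
  node 13: h_left=-1, h_right=-1, diff=0 [OK], height=0
  node 8: h_left=0, h_right=0, diff=0 [OK], height=1
  node 30: h_left=-1, h_right=-1, diff=0 [OK], height=0
  node 28: h_left=-1, h_right=0, diff=1 [OK], height=1
  node 27: h_left=1, h_right=1, diff=0 [OK], height=2
  node 36: h_left=-1, h_right=-1, diff=0 [OK], height=0
  node 35: h_left=2, h_right=0, diff=2 [FAIL (|2-0|=2 > 1)], height=3
  node 3: h_left=-1, h_right=3, diff=4 [FAIL (|-1-3|=4 > 1)], height=4
  node 40: h_left=-1, h_right=-1, diff=0 [OK], height=0
  node 39: h_left=4, h_right=0, diff=4 [FAIL (|4-0|=4 > 1)], height=5
Node 35 violates the condition: |2 - 0| = 2 > 1.
Result: Not balanced


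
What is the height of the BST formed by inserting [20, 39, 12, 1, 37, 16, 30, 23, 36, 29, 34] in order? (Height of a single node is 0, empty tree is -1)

Insertion order: [20, 39, 12, 1, 37, 16, 30, 23, 36, 29, 34]
Tree (level-order array): [20, 12, 39, 1, 16, 37, None, None, None, None, None, 30, None, 23, 36, None, 29, 34]
Compute height bottom-up (empty subtree = -1):
  height(1) = 1 + max(-1, -1) = 0
  height(16) = 1 + max(-1, -1) = 0
  height(12) = 1 + max(0, 0) = 1
  height(29) = 1 + max(-1, -1) = 0
  height(23) = 1 + max(-1, 0) = 1
  height(34) = 1 + max(-1, -1) = 0
  height(36) = 1 + max(0, -1) = 1
  height(30) = 1 + max(1, 1) = 2
  height(37) = 1 + max(2, -1) = 3
  height(39) = 1 + max(3, -1) = 4
  height(20) = 1 + max(1, 4) = 5
Height = 5


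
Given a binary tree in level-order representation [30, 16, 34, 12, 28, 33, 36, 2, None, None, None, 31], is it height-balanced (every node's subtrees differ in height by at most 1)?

Tree (level-order array): [30, 16, 34, 12, 28, 33, 36, 2, None, None, None, 31]
Definition: a tree is height-balanced if, at every node, |h(left) - h(right)| <= 1 (empty subtree has height -1).
Bottom-up per-node check:
  node 2: h_left=-1, h_right=-1, diff=0 [OK], height=0
  node 12: h_left=0, h_right=-1, diff=1 [OK], height=1
  node 28: h_left=-1, h_right=-1, diff=0 [OK], height=0
  node 16: h_left=1, h_right=0, diff=1 [OK], height=2
  node 31: h_left=-1, h_right=-1, diff=0 [OK], height=0
  node 33: h_left=0, h_right=-1, diff=1 [OK], height=1
  node 36: h_left=-1, h_right=-1, diff=0 [OK], height=0
  node 34: h_left=1, h_right=0, diff=1 [OK], height=2
  node 30: h_left=2, h_right=2, diff=0 [OK], height=3
All nodes satisfy the balance condition.
Result: Balanced


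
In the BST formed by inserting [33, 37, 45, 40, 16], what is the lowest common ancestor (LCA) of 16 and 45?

Tree insertion order: [33, 37, 45, 40, 16]
Tree (level-order array): [33, 16, 37, None, None, None, 45, 40]
In a BST, the LCA of p=16, q=45 is the first node v on the
root-to-leaf path with p <= v <= q (go left if both < v, right if both > v).
Walk from root:
  at 33: 16 <= 33 <= 45, this is the LCA
LCA = 33


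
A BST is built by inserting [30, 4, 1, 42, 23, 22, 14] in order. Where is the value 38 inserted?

Starting tree (level order): [30, 4, 42, 1, 23, None, None, None, None, 22, None, 14]
Insertion path: 30 -> 42
Result: insert 38 as left child of 42
Final tree (level order): [30, 4, 42, 1, 23, 38, None, None, None, 22, None, None, None, 14]


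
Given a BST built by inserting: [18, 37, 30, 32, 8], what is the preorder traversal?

Tree insertion order: [18, 37, 30, 32, 8]
Tree (level-order array): [18, 8, 37, None, None, 30, None, None, 32]
Preorder traversal: [18, 8, 37, 30, 32]


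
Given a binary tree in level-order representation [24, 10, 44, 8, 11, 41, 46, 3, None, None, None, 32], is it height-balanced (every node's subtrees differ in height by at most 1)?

Tree (level-order array): [24, 10, 44, 8, 11, 41, 46, 3, None, None, None, 32]
Definition: a tree is height-balanced if, at every node, |h(left) - h(right)| <= 1 (empty subtree has height -1).
Bottom-up per-node check:
  node 3: h_left=-1, h_right=-1, diff=0 [OK], height=0
  node 8: h_left=0, h_right=-1, diff=1 [OK], height=1
  node 11: h_left=-1, h_right=-1, diff=0 [OK], height=0
  node 10: h_left=1, h_right=0, diff=1 [OK], height=2
  node 32: h_left=-1, h_right=-1, diff=0 [OK], height=0
  node 41: h_left=0, h_right=-1, diff=1 [OK], height=1
  node 46: h_left=-1, h_right=-1, diff=0 [OK], height=0
  node 44: h_left=1, h_right=0, diff=1 [OK], height=2
  node 24: h_left=2, h_right=2, diff=0 [OK], height=3
All nodes satisfy the balance condition.
Result: Balanced


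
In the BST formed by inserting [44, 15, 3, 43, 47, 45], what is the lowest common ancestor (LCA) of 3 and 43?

Tree insertion order: [44, 15, 3, 43, 47, 45]
Tree (level-order array): [44, 15, 47, 3, 43, 45]
In a BST, the LCA of p=3, q=43 is the first node v on the
root-to-leaf path with p <= v <= q (go left if both < v, right if both > v).
Walk from root:
  at 44: both 3 and 43 < 44, go left
  at 15: 3 <= 15 <= 43, this is the LCA
LCA = 15


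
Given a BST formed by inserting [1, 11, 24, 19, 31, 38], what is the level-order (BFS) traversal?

Tree insertion order: [1, 11, 24, 19, 31, 38]
Tree (level-order array): [1, None, 11, None, 24, 19, 31, None, None, None, 38]
BFS from the root, enqueuing left then right child of each popped node:
  queue [1] -> pop 1, enqueue [11], visited so far: [1]
  queue [11] -> pop 11, enqueue [24], visited so far: [1, 11]
  queue [24] -> pop 24, enqueue [19, 31], visited so far: [1, 11, 24]
  queue [19, 31] -> pop 19, enqueue [none], visited so far: [1, 11, 24, 19]
  queue [31] -> pop 31, enqueue [38], visited so far: [1, 11, 24, 19, 31]
  queue [38] -> pop 38, enqueue [none], visited so far: [1, 11, 24, 19, 31, 38]
Result: [1, 11, 24, 19, 31, 38]


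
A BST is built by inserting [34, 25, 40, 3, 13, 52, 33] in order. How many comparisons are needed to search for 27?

Search path for 27: 34 -> 25 -> 33
Found: False
Comparisons: 3


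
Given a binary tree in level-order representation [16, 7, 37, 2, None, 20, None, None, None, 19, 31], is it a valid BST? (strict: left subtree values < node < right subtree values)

Level-order array: [16, 7, 37, 2, None, 20, None, None, None, 19, 31]
Validate using subtree bounds (lo, hi): at each node, require lo < value < hi,
then recurse left with hi=value and right with lo=value.
Preorder trace (stopping at first violation):
  at node 16 with bounds (-inf, +inf): OK
  at node 7 with bounds (-inf, 16): OK
  at node 2 with bounds (-inf, 7): OK
  at node 37 with bounds (16, +inf): OK
  at node 20 with bounds (16, 37): OK
  at node 19 with bounds (16, 20): OK
  at node 31 with bounds (20, 37): OK
No violation found at any node.
Result: Valid BST


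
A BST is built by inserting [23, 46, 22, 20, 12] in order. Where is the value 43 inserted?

Starting tree (level order): [23, 22, 46, 20, None, None, None, 12]
Insertion path: 23 -> 46
Result: insert 43 as left child of 46
Final tree (level order): [23, 22, 46, 20, None, 43, None, 12]


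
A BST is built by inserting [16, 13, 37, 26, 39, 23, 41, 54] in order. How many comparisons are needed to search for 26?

Search path for 26: 16 -> 37 -> 26
Found: True
Comparisons: 3


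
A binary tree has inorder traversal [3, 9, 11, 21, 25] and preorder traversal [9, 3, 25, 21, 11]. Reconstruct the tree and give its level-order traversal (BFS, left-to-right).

Inorder:  [3, 9, 11, 21, 25]
Preorder: [9, 3, 25, 21, 11]
Algorithm: preorder visits root first, so consume preorder in order;
for each root, split the current inorder slice at that value into
left-subtree inorder and right-subtree inorder, then recurse.
Recursive splits:
  root=9; inorder splits into left=[3], right=[11, 21, 25]
  root=3; inorder splits into left=[], right=[]
  root=25; inorder splits into left=[11, 21], right=[]
  root=21; inorder splits into left=[11], right=[]
  root=11; inorder splits into left=[], right=[]
Reconstructed level-order: [9, 3, 25, 21, 11]


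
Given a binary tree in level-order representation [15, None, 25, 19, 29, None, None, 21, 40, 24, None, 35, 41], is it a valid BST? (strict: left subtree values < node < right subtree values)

Level-order array: [15, None, 25, 19, 29, None, None, 21, 40, 24, None, 35, 41]
Validate using subtree bounds (lo, hi): at each node, require lo < value < hi,
then recurse left with hi=value and right with lo=value.
Preorder trace (stopping at first violation):
  at node 15 with bounds (-inf, +inf): OK
  at node 25 with bounds (15, +inf): OK
  at node 19 with bounds (15, 25): OK
  at node 29 with bounds (25, +inf): OK
  at node 21 with bounds (25, 29): VIOLATION
Node 21 violates its bound: not (25 < 21 < 29).
Result: Not a valid BST


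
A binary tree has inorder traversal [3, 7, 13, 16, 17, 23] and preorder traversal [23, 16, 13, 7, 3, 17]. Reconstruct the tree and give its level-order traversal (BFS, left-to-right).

Inorder:  [3, 7, 13, 16, 17, 23]
Preorder: [23, 16, 13, 7, 3, 17]
Algorithm: preorder visits root first, so consume preorder in order;
for each root, split the current inorder slice at that value into
left-subtree inorder and right-subtree inorder, then recurse.
Recursive splits:
  root=23; inorder splits into left=[3, 7, 13, 16, 17], right=[]
  root=16; inorder splits into left=[3, 7, 13], right=[17]
  root=13; inorder splits into left=[3, 7], right=[]
  root=7; inorder splits into left=[3], right=[]
  root=3; inorder splits into left=[], right=[]
  root=17; inorder splits into left=[], right=[]
Reconstructed level-order: [23, 16, 13, 17, 7, 3]


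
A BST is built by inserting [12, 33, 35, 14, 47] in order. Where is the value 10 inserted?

Starting tree (level order): [12, None, 33, 14, 35, None, None, None, 47]
Insertion path: 12
Result: insert 10 as left child of 12
Final tree (level order): [12, 10, 33, None, None, 14, 35, None, None, None, 47]


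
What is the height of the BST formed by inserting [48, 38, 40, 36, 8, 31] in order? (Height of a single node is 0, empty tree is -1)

Insertion order: [48, 38, 40, 36, 8, 31]
Tree (level-order array): [48, 38, None, 36, 40, 8, None, None, None, None, 31]
Compute height bottom-up (empty subtree = -1):
  height(31) = 1 + max(-1, -1) = 0
  height(8) = 1 + max(-1, 0) = 1
  height(36) = 1 + max(1, -1) = 2
  height(40) = 1 + max(-1, -1) = 0
  height(38) = 1 + max(2, 0) = 3
  height(48) = 1 + max(3, -1) = 4
Height = 4


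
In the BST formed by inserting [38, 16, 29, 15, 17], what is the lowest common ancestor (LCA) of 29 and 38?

Tree insertion order: [38, 16, 29, 15, 17]
Tree (level-order array): [38, 16, None, 15, 29, None, None, 17]
In a BST, the LCA of p=29, q=38 is the first node v on the
root-to-leaf path with p <= v <= q (go left if both < v, right if both > v).
Walk from root:
  at 38: 29 <= 38 <= 38, this is the LCA
LCA = 38


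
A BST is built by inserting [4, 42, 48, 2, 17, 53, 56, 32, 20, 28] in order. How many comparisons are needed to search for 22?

Search path for 22: 4 -> 42 -> 17 -> 32 -> 20 -> 28
Found: False
Comparisons: 6


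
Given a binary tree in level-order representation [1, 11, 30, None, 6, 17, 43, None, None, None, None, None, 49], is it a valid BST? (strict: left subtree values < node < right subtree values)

Level-order array: [1, 11, 30, None, 6, 17, 43, None, None, None, None, None, 49]
Validate using subtree bounds (lo, hi): at each node, require lo < value < hi,
then recurse left with hi=value and right with lo=value.
Preorder trace (stopping at first violation):
  at node 1 with bounds (-inf, +inf): OK
  at node 11 with bounds (-inf, 1): VIOLATION
Node 11 violates its bound: not (-inf < 11 < 1).
Result: Not a valid BST


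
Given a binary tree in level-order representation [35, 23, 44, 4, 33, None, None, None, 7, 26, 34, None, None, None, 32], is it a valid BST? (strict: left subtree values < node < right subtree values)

Level-order array: [35, 23, 44, 4, 33, None, None, None, 7, 26, 34, None, None, None, 32]
Validate using subtree bounds (lo, hi): at each node, require lo < value < hi,
then recurse left with hi=value and right with lo=value.
Preorder trace (stopping at first violation):
  at node 35 with bounds (-inf, +inf): OK
  at node 23 with bounds (-inf, 35): OK
  at node 4 with bounds (-inf, 23): OK
  at node 7 with bounds (4, 23): OK
  at node 33 with bounds (23, 35): OK
  at node 26 with bounds (23, 33): OK
  at node 32 with bounds (26, 33): OK
  at node 34 with bounds (33, 35): OK
  at node 44 with bounds (35, +inf): OK
No violation found at any node.
Result: Valid BST


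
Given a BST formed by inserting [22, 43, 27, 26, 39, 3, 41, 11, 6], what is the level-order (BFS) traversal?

Tree insertion order: [22, 43, 27, 26, 39, 3, 41, 11, 6]
Tree (level-order array): [22, 3, 43, None, 11, 27, None, 6, None, 26, 39, None, None, None, None, None, 41]
BFS from the root, enqueuing left then right child of each popped node:
  queue [22] -> pop 22, enqueue [3, 43], visited so far: [22]
  queue [3, 43] -> pop 3, enqueue [11], visited so far: [22, 3]
  queue [43, 11] -> pop 43, enqueue [27], visited so far: [22, 3, 43]
  queue [11, 27] -> pop 11, enqueue [6], visited so far: [22, 3, 43, 11]
  queue [27, 6] -> pop 27, enqueue [26, 39], visited so far: [22, 3, 43, 11, 27]
  queue [6, 26, 39] -> pop 6, enqueue [none], visited so far: [22, 3, 43, 11, 27, 6]
  queue [26, 39] -> pop 26, enqueue [none], visited so far: [22, 3, 43, 11, 27, 6, 26]
  queue [39] -> pop 39, enqueue [41], visited so far: [22, 3, 43, 11, 27, 6, 26, 39]
  queue [41] -> pop 41, enqueue [none], visited so far: [22, 3, 43, 11, 27, 6, 26, 39, 41]
Result: [22, 3, 43, 11, 27, 6, 26, 39, 41]


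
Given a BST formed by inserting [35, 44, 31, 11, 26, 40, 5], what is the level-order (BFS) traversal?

Tree insertion order: [35, 44, 31, 11, 26, 40, 5]
Tree (level-order array): [35, 31, 44, 11, None, 40, None, 5, 26]
BFS from the root, enqueuing left then right child of each popped node:
  queue [35] -> pop 35, enqueue [31, 44], visited so far: [35]
  queue [31, 44] -> pop 31, enqueue [11], visited so far: [35, 31]
  queue [44, 11] -> pop 44, enqueue [40], visited so far: [35, 31, 44]
  queue [11, 40] -> pop 11, enqueue [5, 26], visited so far: [35, 31, 44, 11]
  queue [40, 5, 26] -> pop 40, enqueue [none], visited so far: [35, 31, 44, 11, 40]
  queue [5, 26] -> pop 5, enqueue [none], visited so far: [35, 31, 44, 11, 40, 5]
  queue [26] -> pop 26, enqueue [none], visited so far: [35, 31, 44, 11, 40, 5, 26]
Result: [35, 31, 44, 11, 40, 5, 26]


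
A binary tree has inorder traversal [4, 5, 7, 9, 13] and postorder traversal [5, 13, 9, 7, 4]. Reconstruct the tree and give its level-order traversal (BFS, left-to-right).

Inorder:   [4, 5, 7, 9, 13]
Postorder: [5, 13, 9, 7, 4]
Algorithm: postorder visits root last, so walk postorder right-to-left;
each value is the root of the current inorder slice — split it at that
value, recurse on the right subtree first, then the left.
Recursive splits:
  root=4; inorder splits into left=[], right=[5, 7, 9, 13]
  root=7; inorder splits into left=[5], right=[9, 13]
  root=9; inorder splits into left=[], right=[13]
  root=13; inorder splits into left=[], right=[]
  root=5; inorder splits into left=[], right=[]
Reconstructed level-order: [4, 7, 5, 9, 13]


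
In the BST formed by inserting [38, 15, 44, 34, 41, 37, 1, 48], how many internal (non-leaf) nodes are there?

Tree built from: [38, 15, 44, 34, 41, 37, 1, 48]
Tree (level-order array): [38, 15, 44, 1, 34, 41, 48, None, None, None, 37]
Rule: An internal node has at least one child.
Per-node child counts:
  node 38: 2 child(ren)
  node 15: 2 child(ren)
  node 1: 0 child(ren)
  node 34: 1 child(ren)
  node 37: 0 child(ren)
  node 44: 2 child(ren)
  node 41: 0 child(ren)
  node 48: 0 child(ren)
Matching nodes: [38, 15, 34, 44]
Count of internal (non-leaf) nodes: 4


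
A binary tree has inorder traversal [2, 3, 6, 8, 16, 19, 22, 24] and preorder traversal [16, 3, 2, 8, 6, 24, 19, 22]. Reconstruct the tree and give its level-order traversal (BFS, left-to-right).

Inorder:  [2, 3, 6, 8, 16, 19, 22, 24]
Preorder: [16, 3, 2, 8, 6, 24, 19, 22]
Algorithm: preorder visits root first, so consume preorder in order;
for each root, split the current inorder slice at that value into
left-subtree inorder and right-subtree inorder, then recurse.
Recursive splits:
  root=16; inorder splits into left=[2, 3, 6, 8], right=[19, 22, 24]
  root=3; inorder splits into left=[2], right=[6, 8]
  root=2; inorder splits into left=[], right=[]
  root=8; inorder splits into left=[6], right=[]
  root=6; inorder splits into left=[], right=[]
  root=24; inorder splits into left=[19, 22], right=[]
  root=19; inorder splits into left=[], right=[22]
  root=22; inorder splits into left=[], right=[]
Reconstructed level-order: [16, 3, 24, 2, 8, 19, 6, 22]


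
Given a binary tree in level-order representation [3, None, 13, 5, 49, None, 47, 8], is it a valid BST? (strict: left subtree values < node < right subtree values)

Level-order array: [3, None, 13, 5, 49, None, 47, 8]
Validate using subtree bounds (lo, hi): at each node, require lo < value < hi,
then recurse left with hi=value and right with lo=value.
Preorder trace (stopping at first violation):
  at node 3 with bounds (-inf, +inf): OK
  at node 13 with bounds (3, +inf): OK
  at node 5 with bounds (3, 13): OK
  at node 47 with bounds (5, 13): VIOLATION
Node 47 violates its bound: not (5 < 47 < 13).
Result: Not a valid BST


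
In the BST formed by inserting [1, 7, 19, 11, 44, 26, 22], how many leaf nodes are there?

Tree built from: [1, 7, 19, 11, 44, 26, 22]
Tree (level-order array): [1, None, 7, None, 19, 11, 44, None, None, 26, None, 22]
Rule: A leaf has 0 children.
Per-node child counts:
  node 1: 1 child(ren)
  node 7: 1 child(ren)
  node 19: 2 child(ren)
  node 11: 0 child(ren)
  node 44: 1 child(ren)
  node 26: 1 child(ren)
  node 22: 0 child(ren)
Matching nodes: [11, 22]
Count of leaf nodes: 2


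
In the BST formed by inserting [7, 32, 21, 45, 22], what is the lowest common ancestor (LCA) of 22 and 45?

Tree insertion order: [7, 32, 21, 45, 22]
Tree (level-order array): [7, None, 32, 21, 45, None, 22]
In a BST, the LCA of p=22, q=45 is the first node v on the
root-to-leaf path with p <= v <= q (go left if both < v, right if both > v).
Walk from root:
  at 7: both 22 and 45 > 7, go right
  at 32: 22 <= 32 <= 45, this is the LCA
LCA = 32


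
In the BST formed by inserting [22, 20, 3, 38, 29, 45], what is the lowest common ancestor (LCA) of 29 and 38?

Tree insertion order: [22, 20, 3, 38, 29, 45]
Tree (level-order array): [22, 20, 38, 3, None, 29, 45]
In a BST, the LCA of p=29, q=38 is the first node v on the
root-to-leaf path with p <= v <= q (go left if both < v, right if both > v).
Walk from root:
  at 22: both 29 and 38 > 22, go right
  at 38: 29 <= 38 <= 38, this is the LCA
LCA = 38


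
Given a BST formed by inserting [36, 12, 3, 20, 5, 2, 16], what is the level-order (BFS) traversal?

Tree insertion order: [36, 12, 3, 20, 5, 2, 16]
Tree (level-order array): [36, 12, None, 3, 20, 2, 5, 16]
BFS from the root, enqueuing left then right child of each popped node:
  queue [36] -> pop 36, enqueue [12], visited so far: [36]
  queue [12] -> pop 12, enqueue [3, 20], visited so far: [36, 12]
  queue [3, 20] -> pop 3, enqueue [2, 5], visited so far: [36, 12, 3]
  queue [20, 2, 5] -> pop 20, enqueue [16], visited so far: [36, 12, 3, 20]
  queue [2, 5, 16] -> pop 2, enqueue [none], visited so far: [36, 12, 3, 20, 2]
  queue [5, 16] -> pop 5, enqueue [none], visited so far: [36, 12, 3, 20, 2, 5]
  queue [16] -> pop 16, enqueue [none], visited so far: [36, 12, 3, 20, 2, 5, 16]
Result: [36, 12, 3, 20, 2, 5, 16]


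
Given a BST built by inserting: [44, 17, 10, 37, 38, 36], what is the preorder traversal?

Tree insertion order: [44, 17, 10, 37, 38, 36]
Tree (level-order array): [44, 17, None, 10, 37, None, None, 36, 38]
Preorder traversal: [44, 17, 10, 37, 36, 38]


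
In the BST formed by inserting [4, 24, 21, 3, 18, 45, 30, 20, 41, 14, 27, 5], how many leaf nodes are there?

Tree built from: [4, 24, 21, 3, 18, 45, 30, 20, 41, 14, 27, 5]
Tree (level-order array): [4, 3, 24, None, None, 21, 45, 18, None, 30, None, 14, 20, 27, 41, 5]
Rule: A leaf has 0 children.
Per-node child counts:
  node 4: 2 child(ren)
  node 3: 0 child(ren)
  node 24: 2 child(ren)
  node 21: 1 child(ren)
  node 18: 2 child(ren)
  node 14: 1 child(ren)
  node 5: 0 child(ren)
  node 20: 0 child(ren)
  node 45: 1 child(ren)
  node 30: 2 child(ren)
  node 27: 0 child(ren)
  node 41: 0 child(ren)
Matching nodes: [3, 5, 20, 27, 41]
Count of leaf nodes: 5


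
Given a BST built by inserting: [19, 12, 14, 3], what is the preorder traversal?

Tree insertion order: [19, 12, 14, 3]
Tree (level-order array): [19, 12, None, 3, 14]
Preorder traversal: [19, 12, 3, 14]


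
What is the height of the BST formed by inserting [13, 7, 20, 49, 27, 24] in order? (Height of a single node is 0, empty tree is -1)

Insertion order: [13, 7, 20, 49, 27, 24]
Tree (level-order array): [13, 7, 20, None, None, None, 49, 27, None, 24]
Compute height bottom-up (empty subtree = -1):
  height(7) = 1 + max(-1, -1) = 0
  height(24) = 1 + max(-1, -1) = 0
  height(27) = 1 + max(0, -1) = 1
  height(49) = 1 + max(1, -1) = 2
  height(20) = 1 + max(-1, 2) = 3
  height(13) = 1 + max(0, 3) = 4
Height = 4


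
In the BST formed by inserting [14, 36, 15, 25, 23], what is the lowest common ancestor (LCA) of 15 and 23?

Tree insertion order: [14, 36, 15, 25, 23]
Tree (level-order array): [14, None, 36, 15, None, None, 25, 23]
In a BST, the LCA of p=15, q=23 is the first node v on the
root-to-leaf path with p <= v <= q (go left if both < v, right if both > v).
Walk from root:
  at 14: both 15 and 23 > 14, go right
  at 36: both 15 and 23 < 36, go left
  at 15: 15 <= 15 <= 23, this is the LCA
LCA = 15


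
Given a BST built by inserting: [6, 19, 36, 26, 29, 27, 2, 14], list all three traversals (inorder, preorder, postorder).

Tree insertion order: [6, 19, 36, 26, 29, 27, 2, 14]
Tree (level-order array): [6, 2, 19, None, None, 14, 36, None, None, 26, None, None, 29, 27]
Inorder (L, root, R): [2, 6, 14, 19, 26, 27, 29, 36]
Preorder (root, L, R): [6, 2, 19, 14, 36, 26, 29, 27]
Postorder (L, R, root): [2, 14, 27, 29, 26, 36, 19, 6]


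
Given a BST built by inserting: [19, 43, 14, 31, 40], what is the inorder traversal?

Tree insertion order: [19, 43, 14, 31, 40]
Tree (level-order array): [19, 14, 43, None, None, 31, None, None, 40]
Inorder traversal: [14, 19, 31, 40, 43]


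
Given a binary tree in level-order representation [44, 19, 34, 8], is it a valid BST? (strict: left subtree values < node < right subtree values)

Level-order array: [44, 19, 34, 8]
Validate using subtree bounds (lo, hi): at each node, require lo < value < hi,
then recurse left with hi=value and right with lo=value.
Preorder trace (stopping at first violation):
  at node 44 with bounds (-inf, +inf): OK
  at node 19 with bounds (-inf, 44): OK
  at node 8 with bounds (-inf, 19): OK
  at node 34 with bounds (44, +inf): VIOLATION
Node 34 violates its bound: not (44 < 34 < +inf).
Result: Not a valid BST


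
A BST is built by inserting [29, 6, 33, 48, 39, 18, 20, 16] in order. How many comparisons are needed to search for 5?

Search path for 5: 29 -> 6
Found: False
Comparisons: 2


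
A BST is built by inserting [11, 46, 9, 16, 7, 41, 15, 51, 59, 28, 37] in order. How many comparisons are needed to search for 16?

Search path for 16: 11 -> 46 -> 16
Found: True
Comparisons: 3


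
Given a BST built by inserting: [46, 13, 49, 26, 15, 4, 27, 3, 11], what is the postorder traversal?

Tree insertion order: [46, 13, 49, 26, 15, 4, 27, 3, 11]
Tree (level-order array): [46, 13, 49, 4, 26, None, None, 3, 11, 15, 27]
Postorder traversal: [3, 11, 4, 15, 27, 26, 13, 49, 46]


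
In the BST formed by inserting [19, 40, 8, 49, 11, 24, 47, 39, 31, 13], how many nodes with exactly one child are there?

Tree built from: [19, 40, 8, 49, 11, 24, 47, 39, 31, 13]
Tree (level-order array): [19, 8, 40, None, 11, 24, 49, None, 13, None, 39, 47, None, None, None, 31]
Rule: These are nodes with exactly 1 non-null child.
Per-node child counts:
  node 19: 2 child(ren)
  node 8: 1 child(ren)
  node 11: 1 child(ren)
  node 13: 0 child(ren)
  node 40: 2 child(ren)
  node 24: 1 child(ren)
  node 39: 1 child(ren)
  node 31: 0 child(ren)
  node 49: 1 child(ren)
  node 47: 0 child(ren)
Matching nodes: [8, 11, 24, 39, 49]
Count of nodes with exactly one child: 5


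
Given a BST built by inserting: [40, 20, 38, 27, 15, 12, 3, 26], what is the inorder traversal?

Tree insertion order: [40, 20, 38, 27, 15, 12, 3, 26]
Tree (level-order array): [40, 20, None, 15, 38, 12, None, 27, None, 3, None, 26]
Inorder traversal: [3, 12, 15, 20, 26, 27, 38, 40]


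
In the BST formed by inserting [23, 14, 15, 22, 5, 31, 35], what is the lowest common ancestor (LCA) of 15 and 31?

Tree insertion order: [23, 14, 15, 22, 5, 31, 35]
Tree (level-order array): [23, 14, 31, 5, 15, None, 35, None, None, None, 22]
In a BST, the LCA of p=15, q=31 is the first node v on the
root-to-leaf path with p <= v <= q (go left if both < v, right if both > v).
Walk from root:
  at 23: 15 <= 23 <= 31, this is the LCA
LCA = 23


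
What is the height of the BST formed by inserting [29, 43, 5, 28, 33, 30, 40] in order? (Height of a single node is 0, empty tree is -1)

Insertion order: [29, 43, 5, 28, 33, 30, 40]
Tree (level-order array): [29, 5, 43, None, 28, 33, None, None, None, 30, 40]
Compute height bottom-up (empty subtree = -1):
  height(28) = 1 + max(-1, -1) = 0
  height(5) = 1 + max(-1, 0) = 1
  height(30) = 1 + max(-1, -1) = 0
  height(40) = 1 + max(-1, -1) = 0
  height(33) = 1 + max(0, 0) = 1
  height(43) = 1 + max(1, -1) = 2
  height(29) = 1 + max(1, 2) = 3
Height = 3


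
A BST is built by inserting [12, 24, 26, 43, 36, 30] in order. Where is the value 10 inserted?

Starting tree (level order): [12, None, 24, None, 26, None, 43, 36, None, 30]
Insertion path: 12
Result: insert 10 as left child of 12
Final tree (level order): [12, 10, 24, None, None, None, 26, None, 43, 36, None, 30]


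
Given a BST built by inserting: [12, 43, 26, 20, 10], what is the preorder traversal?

Tree insertion order: [12, 43, 26, 20, 10]
Tree (level-order array): [12, 10, 43, None, None, 26, None, 20]
Preorder traversal: [12, 10, 43, 26, 20]


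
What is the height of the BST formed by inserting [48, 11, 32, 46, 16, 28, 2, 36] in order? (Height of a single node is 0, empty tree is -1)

Insertion order: [48, 11, 32, 46, 16, 28, 2, 36]
Tree (level-order array): [48, 11, None, 2, 32, None, None, 16, 46, None, 28, 36]
Compute height bottom-up (empty subtree = -1):
  height(2) = 1 + max(-1, -1) = 0
  height(28) = 1 + max(-1, -1) = 0
  height(16) = 1 + max(-1, 0) = 1
  height(36) = 1 + max(-1, -1) = 0
  height(46) = 1 + max(0, -1) = 1
  height(32) = 1 + max(1, 1) = 2
  height(11) = 1 + max(0, 2) = 3
  height(48) = 1 + max(3, -1) = 4
Height = 4


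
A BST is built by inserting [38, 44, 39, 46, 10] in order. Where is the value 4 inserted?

Starting tree (level order): [38, 10, 44, None, None, 39, 46]
Insertion path: 38 -> 10
Result: insert 4 as left child of 10
Final tree (level order): [38, 10, 44, 4, None, 39, 46]


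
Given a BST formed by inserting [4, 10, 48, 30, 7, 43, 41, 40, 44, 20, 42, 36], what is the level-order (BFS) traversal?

Tree insertion order: [4, 10, 48, 30, 7, 43, 41, 40, 44, 20, 42, 36]
Tree (level-order array): [4, None, 10, 7, 48, None, None, 30, None, 20, 43, None, None, 41, 44, 40, 42, None, None, 36]
BFS from the root, enqueuing left then right child of each popped node:
  queue [4] -> pop 4, enqueue [10], visited so far: [4]
  queue [10] -> pop 10, enqueue [7, 48], visited so far: [4, 10]
  queue [7, 48] -> pop 7, enqueue [none], visited so far: [4, 10, 7]
  queue [48] -> pop 48, enqueue [30], visited so far: [4, 10, 7, 48]
  queue [30] -> pop 30, enqueue [20, 43], visited so far: [4, 10, 7, 48, 30]
  queue [20, 43] -> pop 20, enqueue [none], visited so far: [4, 10, 7, 48, 30, 20]
  queue [43] -> pop 43, enqueue [41, 44], visited so far: [4, 10, 7, 48, 30, 20, 43]
  queue [41, 44] -> pop 41, enqueue [40, 42], visited so far: [4, 10, 7, 48, 30, 20, 43, 41]
  queue [44, 40, 42] -> pop 44, enqueue [none], visited so far: [4, 10, 7, 48, 30, 20, 43, 41, 44]
  queue [40, 42] -> pop 40, enqueue [36], visited so far: [4, 10, 7, 48, 30, 20, 43, 41, 44, 40]
  queue [42, 36] -> pop 42, enqueue [none], visited so far: [4, 10, 7, 48, 30, 20, 43, 41, 44, 40, 42]
  queue [36] -> pop 36, enqueue [none], visited so far: [4, 10, 7, 48, 30, 20, 43, 41, 44, 40, 42, 36]
Result: [4, 10, 7, 48, 30, 20, 43, 41, 44, 40, 42, 36]


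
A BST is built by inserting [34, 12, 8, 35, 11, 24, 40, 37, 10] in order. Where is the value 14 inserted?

Starting tree (level order): [34, 12, 35, 8, 24, None, 40, None, 11, None, None, 37, None, 10]
Insertion path: 34 -> 12 -> 24
Result: insert 14 as left child of 24
Final tree (level order): [34, 12, 35, 8, 24, None, 40, None, 11, 14, None, 37, None, 10]


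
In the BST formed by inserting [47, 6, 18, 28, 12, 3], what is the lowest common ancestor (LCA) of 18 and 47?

Tree insertion order: [47, 6, 18, 28, 12, 3]
Tree (level-order array): [47, 6, None, 3, 18, None, None, 12, 28]
In a BST, the LCA of p=18, q=47 is the first node v on the
root-to-leaf path with p <= v <= q (go left if both < v, right if both > v).
Walk from root:
  at 47: 18 <= 47 <= 47, this is the LCA
LCA = 47


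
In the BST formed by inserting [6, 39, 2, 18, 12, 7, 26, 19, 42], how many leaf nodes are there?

Tree built from: [6, 39, 2, 18, 12, 7, 26, 19, 42]
Tree (level-order array): [6, 2, 39, None, None, 18, 42, 12, 26, None, None, 7, None, 19]
Rule: A leaf has 0 children.
Per-node child counts:
  node 6: 2 child(ren)
  node 2: 0 child(ren)
  node 39: 2 child(ren)
  node 18: 2 child(ren)
  node 12: 1 child(ren)
  node 7: 0 child(ren)
  node 26: 1 child(ren)
  node 19: 0 child(ren)
  node 42: 0 child(ren)
Matching nodes: [2, 7, 19, 42]
Count of leaf nodes: 4


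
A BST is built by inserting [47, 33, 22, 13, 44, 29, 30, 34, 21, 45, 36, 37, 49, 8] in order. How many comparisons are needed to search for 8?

Search path for 8: 47 -> 33 -> 22 -> 13 -> 8
Found: True
Comparisons: 5


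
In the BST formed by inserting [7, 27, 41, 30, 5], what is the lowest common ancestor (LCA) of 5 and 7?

Tree insertion order: [7, 27, 41, 30, 5]
Tree (level-order array): [7, 5, 27, None, None, None, 41, 30]
In a BST, the LCA of p=5, q=7 is the first node v on the
root-to-leaf path with p <= v <= q (go left if both < v, right if both > v).
Walk from root:
  at 7: 5 <= 7 <= 7, this is the LCA
LCA = 7


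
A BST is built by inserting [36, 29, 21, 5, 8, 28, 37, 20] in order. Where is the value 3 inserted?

Starting tree (level order): [36, 29, 37, 21, None, None, None, 5, 28, None, 8, None, None, None, 20]
Insertion path: 36 -> 29 -> 21 -> 5
Result: insert 3 as left child of 5
Final tree (level order): [36, 29, 37, 21, None, None, None, 5, 28, 3, 8, None, None, None, None, None, 20]


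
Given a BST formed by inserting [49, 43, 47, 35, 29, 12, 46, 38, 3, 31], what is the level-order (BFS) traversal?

Tree insertion order: [49, 43, 47, 35, 29, 12, 46, 38, 3, 31]
Tree (level-order array): [49, 43, None, 35, 47, 29, 38, 46, None, 12, 31, None, None, None, None, 3]
BFS from the root, enqueuing left then right child of each popped node:
  queue [49] -> pop 49, enqueue [43], visited so far: [49]
  queue [43] -> pop 43, enqueue [35, 47], visited so far: [49, 43]
  queue [35, 47] -> pop 35, enqueue [29, 38], visited so far: [49, 43, 35]
  queue [47, 29, 38] -> pop 47, enqueue [46], visited so far: [49, 43, 35, 47]
  queue [29, 38, 46] -> pop 29, enqueue [12, 31], visited so far: [49, 43, 35, 47, 29]
  queue [38, 46, 12, 31] -> pop 38, enqueue [none], visited so far: [49, 43, 35, 47, 29, 38]
  queue [46, 12, 31] -> pop 46, enqueue [none], visited so far: [49, 43, 35, 47, 29, 38, 46]
  queue [12, 31] -> pop 12, enqueue [3], visited so far: [49, 43, 35, 47, 29, 38, 46, 12]
  queue [31, 3] -> pop 31, enqueue [none], visited so far: [49, 43, 35, 47, 29, 38, 46, 12, 31]
  queue [3] -> pop 3, enqueue [none], visited so far: [49, 43, 35, 47, 29, 38, 46, 12, 31, 3]
Result: [49, 43, 35, 47, 29, 38, 46, 12, 31, 3]


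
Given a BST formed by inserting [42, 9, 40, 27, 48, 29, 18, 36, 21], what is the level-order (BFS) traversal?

Tree insertion order: [42, 9, 40, 27, 48, 29, 18, 36, 21]
Tree (level-order array): [42, 9, 48, None, 40, None, None, 27, None, 18, 29, None, 21, None, 36]
BFS from the root, enqueuing left then right child of each popped node:
  queue [42] -> pop 42, enqueue [9, 48], visited so far: [42]
  queue [9, 48] -> pop 9, enqueue [40], visited so far: [42, 9]
  queue [48, 40] -> pop 48, enqueue [none], visited so far: [42, 9, 48]
  queue [40] -> pop 40, enqueue [27], visited so far: [42, 9, 48, 40]
  queue [27] -> pop 27, enqueue [18, 29], visited so far: [42, 9, 48, 40, 27]
  queue [18, 29] -> pop 18, enqueue [21], visited so far: [42, 9, 48, 40, 27, 18]
  queue [29, 21] -> pop 29, enqueue [36], visited so far: [42, 9, 48, 40, 27, 18, 29]
  queue [21, 36] -> pop 21, enqueue [none], visited so far: [42, 9, 48, 40, 27, 18, 29, 21]
  queue [36] -> pop 36, enqueue [none], visited so far: [42, 9, 48, 40, 27, 18, 29, 21, 36]
Result: [42, 9, 48, 40, 27, 18, 29, 21, 36]


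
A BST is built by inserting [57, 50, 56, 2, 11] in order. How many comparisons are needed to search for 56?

Search path for 56: 57 -> 50 -> 56
Found: True
Comparisons: 3


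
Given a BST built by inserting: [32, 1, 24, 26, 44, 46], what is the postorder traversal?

Tree insertion order: [32, 1, 24, 26, 44, 46]
Tree (level-order array): [32, 1, 44, None, 24, None, 46, None, 26]
Postorder traversal: [26, 24, 1, 46, 44, 32]


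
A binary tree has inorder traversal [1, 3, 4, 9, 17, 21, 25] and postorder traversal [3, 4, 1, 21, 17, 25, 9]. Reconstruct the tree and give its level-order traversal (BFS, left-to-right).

Inorder:   [1, 3, 4, 9, 17, 21, 25]
Postorder: [3, 4, 1, 21, 17, 25, 9]
Algorithm: postorder visits root last, so walk postorder right-to-left;
each value is the root of the current inorder slice — split it at that
value, recurse on the right subtree first, then the left.
Recursive splits:
  root=9; inorder splits into left=[1, 3, 4], right=[17, 21, 25]
  root=25; inorder splits into left=[17, 21], right=[]
  root=17; inorder splits into left=[], right=[21]
  root=21; inorder splits into left=[], right=[]
  root=1; inorder splits into left=[], right=[3, 4]
  root=4; inorder splits into left=[3], right=[]
  root=3; inorder splits into left=[], right=[]
Reconstructed level-order: [9, 1, 25, 4, 17, 3, 21]


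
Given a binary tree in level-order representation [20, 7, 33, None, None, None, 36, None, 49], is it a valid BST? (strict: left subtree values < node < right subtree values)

Level-order array: [20, 7, 33, None, None, None, 36, None, 49]
Validate using subtree bounds (lo, hi): at each node, require lo < value < hi,
then recurse left with hi=value and right with lo=value.
Preorder trace (stopping at first violation):
  at node 20 with bounds (-inf, +inf): OK
  at node 7 with bounds (-inf, 20): OK
  at node 33 with bounds (20, +inf): OK
  at node 36 with bounds (33, +inf): OK
  at node 49 with bounds (36, +inf): OK
No violation found at any node.
Result: Valid BST


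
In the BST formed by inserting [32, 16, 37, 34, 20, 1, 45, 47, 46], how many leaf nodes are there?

Tree built from: [32, 16, 37, 34, 20, 1, 45, 47, 46]
Tree (level-order array): [32, 16, 37, 1, 20, 34, 45, None, None, None, None, None, None, None, 47, 46]
Rule: A leaf has 0 children.
Per-node child counts:
  node 32: 2 child(ren)
  node 16: 2 child(ren)
  node 1: 0 child(ren)
  node 20: 0 child(ren)
  node 37: 2 child(ren)
  node 34: 0 child(ren)
  node 45: 1 child(ren)
  node 47: 1 child(ren)
  node 46: 0 child(ren)
Matching nodes: [1, 20, 34, 46]
Count of leaf nodes: 4


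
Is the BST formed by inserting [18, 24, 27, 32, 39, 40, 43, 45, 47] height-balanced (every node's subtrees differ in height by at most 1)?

Tree (level-order array): [18, None, 24, None, 27, None, 32, None, 39, None, 40, None, 43, None, 45, None, 47]
Definition: a tree is height-balanced if, at every node, |h(left) - h(right)| <= 1 (empty subtree has height -1).
Bottom-up per-node check:
  node 47: h_left=-1, h_right=-1, diff=0 [OK], height=0
  node 45: h_left=-1, h_right=0, diff=1 [OK], height=1
  node 43: h_left=-1, h_right=1, diff=2 [FAIL (|-1-1|=2 > 1)], height=2
  node 40: h_left=-1, h_right=2, diff=3 [FAIL (|-1-2|=3 > 1)], height=3
  node 39: h_left=-1, h_right=3, diff=4 [FAIL (|-1-3|=4 > 1)], height=4
  node 32: h_left=-1, h_right=4, diff=5 [FAIL (|-1-4|=5 > 1)], height=5
  node 27: h_left=-1, h_right=5, diff=6 [FAIL (|-1-5|=6 > 1)], height=6
  node 24: h_left=-1, h_right=6, diff=7 [FAIL (|-1-6|=7 > 1)], height=7
  node 18: h_left=-1, h_right=7, diff=8 [FAIL (|-1-7|=8 > 1)], height=8
Node 43 violates the condition: |-1 - 1| = 2 > 1.
Result: Not balanced


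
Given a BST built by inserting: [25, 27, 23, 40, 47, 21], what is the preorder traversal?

Tree insertion order: [25, 27, 23, 40, 47, 21]
Tree (level-order array): [25, 23, 27, 21, None, None, 40, None, None, None, 47]
Preorder traversal: [25, 23, 21, 27, 40, 47]
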